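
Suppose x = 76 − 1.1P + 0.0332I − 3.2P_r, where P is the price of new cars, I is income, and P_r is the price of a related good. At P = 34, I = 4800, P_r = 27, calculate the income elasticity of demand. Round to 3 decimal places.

1.428

First evaluate x: 76 − 1.1(34) + 0.0332(4800) − 3.2(27) = 76 − 37.4 + 159.36 − 86.4 = 111.56.
∂x/∂I = +0.0332, so E_I = 0.0332·(4800/111.56) ≈ 1.428.
E_I > 1: normal good (luxury).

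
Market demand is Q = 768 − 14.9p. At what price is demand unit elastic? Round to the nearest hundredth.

For linear demand Q = a − bp, E = −bp/(a − bp). |E| = 1 ⇒ bp = a − bp ⇒ p = a/(2b).
p = 768/(2·14.9) ≈ 25.77.

25.77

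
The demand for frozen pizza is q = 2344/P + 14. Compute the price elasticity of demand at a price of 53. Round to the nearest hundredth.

At P = 53, q = 58.2264.
dq/dP = −2344/P² = −0.8345.
Point elasticity E = (dq/dP)·(P/q) = -0.8345 × 53/58.2264 ≈ -0.76.
|E| < 1, so demand is inelastic at this price.

-0.76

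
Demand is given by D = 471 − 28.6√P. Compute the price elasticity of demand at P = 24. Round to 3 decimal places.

At P = 24, D = 330.8892.
dD/dP = −28.6/(2√P) = −28.6/(2·4.899).
Point elasticity E = (dD/dP)·(P/D) = -2.919 × 24/330.8892 ≈ -0.212.
|E| < 1, so demand is inelastic at this price.

-0.212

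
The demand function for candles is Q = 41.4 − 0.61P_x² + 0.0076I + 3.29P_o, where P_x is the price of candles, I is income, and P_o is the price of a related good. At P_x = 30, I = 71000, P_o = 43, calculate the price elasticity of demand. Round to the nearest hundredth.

-6.33

First evaluate Q: 41.4 − 0.61(30)² + 0.0076(71000) + 3.29(43) = 41.4 − 549 + 539.6 + 141.47 = 173.47.
∂Q/∂P_x = −2·0.61·P_x = -36.6, so E_p = -36.6·(30/173.47) ≈ -6.33.
|E_p| > 1: demand is elastic.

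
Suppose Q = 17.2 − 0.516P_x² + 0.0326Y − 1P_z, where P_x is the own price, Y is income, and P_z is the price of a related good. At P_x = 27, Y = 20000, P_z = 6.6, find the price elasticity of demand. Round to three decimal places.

-2.627

First evaluate Q: 17.2 − 0.516(27)² + 0.0326(20000) − 1(6.6) = 17.2 − 376.164 + 652 − 6.6 = 286.436.
∂Q/∂P_x = −2·0.516·P_x = -27.864, so E_p = -27.864·(27/286.436) ≈ -2.627.
|E_p| > 1: demand is elastic.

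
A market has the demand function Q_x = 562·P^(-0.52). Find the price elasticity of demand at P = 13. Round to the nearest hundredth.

-0.52

For a Cobb–Douglas (constant-elasticity) form Q_x = A·P^α·…, the elasticity with respect to P equals the exponent α at every point.
Here the exponent on P is -0.52, so the price elasticity of demand is -0.52.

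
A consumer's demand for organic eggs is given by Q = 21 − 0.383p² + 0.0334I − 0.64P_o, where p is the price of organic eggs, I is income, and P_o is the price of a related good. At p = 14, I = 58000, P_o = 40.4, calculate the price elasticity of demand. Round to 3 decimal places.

-0.081

Q = 21 − 0.383(14)² + 0.0334(58000) − 0.64(40.4) = 21 − 75.068 + 1937.2 − 25.856 = 1857.276.
∂Q/∂p = −2·0.383·p = -10.724, so E_p = -10.724·(14/1857.276) ≈ -0.081.
|E_p| < 1: demand is inelastic.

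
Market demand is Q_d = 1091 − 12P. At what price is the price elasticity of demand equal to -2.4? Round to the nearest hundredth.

64.18

Set −bP/(a − bP) = −2.4 ⇒ bP = 2.4(a − bP) ⇒ bP(1+2.4) = 2.4·a.
P = 2.4·1091/(12·3.4) ≈ 64.18.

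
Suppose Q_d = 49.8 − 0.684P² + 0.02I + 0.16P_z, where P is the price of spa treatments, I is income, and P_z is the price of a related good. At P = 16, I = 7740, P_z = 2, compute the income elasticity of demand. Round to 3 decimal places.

Evaluating quantity at (P, I, P_z) gives Q_d = 49.8 − 0.684(16)² + 0.02(7740) + 0.16(2) = 49.8 − 175.104 + 154.8 + 0.32 = 29.816.
∂Q_d/∂I = +0.02, so E_I = 0.02·(7740/29.816) ≈ 5.192.
E_I > 1: normal good (luxury).

5.192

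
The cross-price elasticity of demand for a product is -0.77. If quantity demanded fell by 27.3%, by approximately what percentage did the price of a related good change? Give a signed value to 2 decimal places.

%ΔQ ≈ E × %ΔP_y ⇒ %ΔP_y = %ΔQ / E = (-27.3%)/(-0.77) ≈ 35.45%.

35.45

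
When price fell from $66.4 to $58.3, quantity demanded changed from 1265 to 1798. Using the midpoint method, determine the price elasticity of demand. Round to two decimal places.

-2.68

%Δq = (1798 − 1265)/[(1265 + 1798)/2] = 533/1531.5 ≈ 0.3480.
%Δp = (58.3 − 66.4)/[(66.4 + 58.3)/2] = -8.1/62.35 ≈ -0.1299.
Arc elasticity E = %Δq/%Δp ≈ 0.3480/-0.1299 ≈ -2.68.
|E| > 1: demand is elastic over this range.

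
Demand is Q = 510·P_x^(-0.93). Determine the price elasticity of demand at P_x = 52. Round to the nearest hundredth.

For a Cobb–Douglas (constant-elasticity) form Q = A·P_x^α·…, the elasticity with respect to P_x equals the exponent α at every point.
Here the exponent on P_x is -0.93, so the price elasticity of demand is -0.93.

-0.93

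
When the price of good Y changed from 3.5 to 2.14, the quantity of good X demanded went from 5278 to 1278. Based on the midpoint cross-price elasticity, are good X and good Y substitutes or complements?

%ΔQ_x = (1278 − 5278)/[(5278+1278)/2] = -4000/3278 ≈ -1.2203.
%ΔP_y = (2.14 − 3.5)/[(3.5+2.14)/2] ≈ -0.4823.
E_xy = -1.2203/-0.4823 ≈ 2.530.
E_xy > 0, so the goods are substitutes.

substitutes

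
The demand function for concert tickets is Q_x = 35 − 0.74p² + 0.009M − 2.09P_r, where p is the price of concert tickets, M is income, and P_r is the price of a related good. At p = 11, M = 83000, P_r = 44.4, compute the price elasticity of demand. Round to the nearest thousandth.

-0.299

Evaluating quantity at (p, M, P_r) gives Q_x = 35 − 0.74(11)² + 0.009(83000) − 2.09(44.4) = 35 − 89.54 + 747 − 92.796 = 599.664.
∂Q_x/∂p = −2·0.74·p = -16.28, so E_p = -16.28·(11/599.664) ≈ -0.299.
|E_p| < 1: demand is inelastic.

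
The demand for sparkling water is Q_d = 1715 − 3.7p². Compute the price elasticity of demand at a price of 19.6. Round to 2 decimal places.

-9.68

At p = 19.6, Q_d = 293.608.
dQ_d/dp = −2·3.7·p = −145.04.
Point elasticity E = (dQ_d/dp)·(p/Q_d) = -145.04 × 19.6/293.608 ≈ -9.68.
|E| > 1, so demand is elastic at this price.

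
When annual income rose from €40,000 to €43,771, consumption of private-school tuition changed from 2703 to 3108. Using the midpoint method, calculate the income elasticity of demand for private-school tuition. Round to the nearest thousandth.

1.548

%ΔQ = (3108 − 2703)/[(2703+3108)/2] = 405/2905.5 ≈ 0.1394.
%ΔI = (43,771 − 40,000)/[(40,000+43,771)/2] = 3771/41885.5 ≈ 0.0900.
E_I = %ΔQ/%ΔI ≈ 1.548.
E_I > 1: normal good (luxury).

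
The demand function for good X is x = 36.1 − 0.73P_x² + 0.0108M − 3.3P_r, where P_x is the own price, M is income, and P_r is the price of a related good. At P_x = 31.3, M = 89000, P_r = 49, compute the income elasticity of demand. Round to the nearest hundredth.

x = 36.1 − 0.73(31.3)² + 0.0108(89000) − 3.3(49) = 36.1 − 715.1737 + 961.2 − 161.7 = 120.4263.
∂x/∂M = +0.0108, so E_I = 0.0108·(89000/120.4263) ≈ 7.98.
E_I > 1: normal good (luxury).

7.98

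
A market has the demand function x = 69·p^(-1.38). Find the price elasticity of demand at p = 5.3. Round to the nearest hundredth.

-1.38

For a Cobb–Douglas (constant-elasticity) form x = A·p^α·…, the elasticity with respect to p equals the exponent α at every point.
Here the exponent on p is -1.38, so the price elasticity of demand is -1.38.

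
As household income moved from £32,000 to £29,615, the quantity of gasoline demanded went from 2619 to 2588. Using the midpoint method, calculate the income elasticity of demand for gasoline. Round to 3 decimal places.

%ΔQ = (2588 − 2619)/[(2619+2588)/2] = -31/2603.5 ≈ -0.0119.
%ΔM = (29,615 − 32,000)/[(32,000+29,615)/2] = -2385/30807.5 ≈ -0.0774.
E_I = %ΔQ/%ΔM ≈ 0.154.
E_I ∈ (0,1): normal good (necessity).

0.154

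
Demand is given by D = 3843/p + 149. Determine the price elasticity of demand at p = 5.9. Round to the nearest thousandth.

-0.814

At p = 5.9, D = 800.3559.
dD/dp = −3843/p² = −110.3993.
Point elasticity E = (dD/dp)·(p/D) = -110.3993 × 5.9/800.3559 ≈ -0.814.
|E| < 1, so demand is inelastic at this price.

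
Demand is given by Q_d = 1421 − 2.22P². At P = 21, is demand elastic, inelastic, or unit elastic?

elastic

At P = 21, Q_d = 441.98.
dQ_d/dP = −2·2.22·P = −93.24.
Point elasticity E = (dQ_d/dP)·(P/Q_d) = -93.24 × 21/441.98 ≈ -4.430.
|E| ≈ 4.430 > 1, so demand is elastic.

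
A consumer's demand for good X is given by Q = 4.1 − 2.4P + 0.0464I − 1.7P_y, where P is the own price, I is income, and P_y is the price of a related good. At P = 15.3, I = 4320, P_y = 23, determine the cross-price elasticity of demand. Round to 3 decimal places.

Substituting, Q = 4.1 − 2.4(15.3) + 0.0464(4320) − 1.7(23) = 4.1 − 36.72 + 200.448 − 39.1 = 128.728.
∂Q/∂P_y = −1.7, so E_xy = -1.7·(23/128.728) ≈ -0.304.
E_xy < 0: the goods are complements.

-0.304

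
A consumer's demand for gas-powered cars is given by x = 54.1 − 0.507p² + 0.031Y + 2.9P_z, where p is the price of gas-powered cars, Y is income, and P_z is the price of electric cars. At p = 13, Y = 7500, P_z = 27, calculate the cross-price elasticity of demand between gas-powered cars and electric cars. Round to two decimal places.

0.28

At the given point, x = 54.1 − 0.507(13)² + 0.031(7500) + 2.9(27) = 54.1 − 85.683 + 232.5 + 78.3 = 279.217.
∂x/∂P_z = +2.9, so E_xy = 2.9·(27/279.217) ≈ 0.28.
E_xy > 0: the goods are substitutes.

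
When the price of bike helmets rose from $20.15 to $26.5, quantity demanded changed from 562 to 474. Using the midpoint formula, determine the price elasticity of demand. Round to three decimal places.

-0.624

%ΔQ = (474 − 562)/[(562 + 474)/2] = -88/518 ≈ -0.1699.
%ΔP = (26.5 − 20.15)/[(20.15 + 26.5)/2] = 6.35/23.325 ≈ 0.2722.
Arc elasticity E = %ΔQ/%ΔP ≈ -0.1699/0.2722 ≈ -0.624.
|E| < 1: demand is inelastic over this range.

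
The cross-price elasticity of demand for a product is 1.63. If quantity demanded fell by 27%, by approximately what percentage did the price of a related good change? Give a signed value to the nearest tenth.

%ΔQ ≈ E × %ΔP_y ⇒ %ΔP_y = %ΔQ / E = (-27%)/(1.63) ≈ -16.6%.

-16.6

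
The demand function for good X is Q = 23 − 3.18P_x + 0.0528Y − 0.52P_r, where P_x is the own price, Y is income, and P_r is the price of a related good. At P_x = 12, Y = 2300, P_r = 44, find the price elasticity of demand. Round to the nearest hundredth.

-0.46

Substituting, Q = 23 − 3.18(12) + 0.0528(2300) − 0.52(44) = 23 − 38.16 + 121.44 − 22.88 = 83.4.
∂Q/∂P_x = −3.18, so E_p = (−3.18)·(12/83.4) ≈ -0.46.
|E_p| < 1: demand is inelastic.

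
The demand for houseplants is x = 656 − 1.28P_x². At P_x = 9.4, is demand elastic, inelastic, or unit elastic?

inelastic

At P_x = 9.4, x = 542.8992.
dx/dP_x = −2·1.28·P_x = −24.064.
Point elasticity E = (dx/dP_x)·(P_x/x) = -24.064 × 9.4/542.8992 ≈ -0.417.
|E| ≈ 0.417 < 1, so demand is inelastic.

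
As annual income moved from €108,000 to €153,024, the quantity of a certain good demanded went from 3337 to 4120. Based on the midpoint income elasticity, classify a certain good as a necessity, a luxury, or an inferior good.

%ΔQ = (4120 − 3337)/[(3337+4120)/2] = 783/3728.5 ≈ 0.2100.
%ΔI = (153,024 − 108,000)/[(108,000+153,024)/2] = 45024/130512 ≈ 0.3450.
E_I = %ΔQ/%ΔI ≈ 0.609.
E_I ∈ (0,1): normal good (necessity).

necessity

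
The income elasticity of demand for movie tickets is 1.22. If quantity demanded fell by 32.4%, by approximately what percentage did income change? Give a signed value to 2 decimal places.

%ΔQ ≈ E × %ΔI ⇒ %ΔI = %ΔQ / E = (-32.4%)/(1.22) ≈ -26.56%.

-26.56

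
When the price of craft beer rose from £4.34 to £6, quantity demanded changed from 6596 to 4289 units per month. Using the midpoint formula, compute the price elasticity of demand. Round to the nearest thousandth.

%ΔQ = (4289 − 6596)/[(6596 + 4289)/2] = -2307/5442.5 ≈ -0.4239.
%Δp = (6 − 4.34)/[(4.34 + 6)/2] = 1.66/5.17 ≈ 0.3211.
Arc elasticity E = %ΔQ/%Δp ≈ -0.4239/0.3211 ≈ -1.320.
|E| > 1: demand is elastic over this range.

-1.320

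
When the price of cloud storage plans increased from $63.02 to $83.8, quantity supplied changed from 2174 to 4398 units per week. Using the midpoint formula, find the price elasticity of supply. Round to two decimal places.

%ΔQ = (4398 − 2174)/[(2174 + 4398)/2] = 2224/3286 ≈ 0.6768.
%ΔP = (83.8 − 63.02)/[(63.02 + 83.8)/2] = 20.78/73.41 ≈ 0.2831.
Arc elasticity E = %ΔQ/%ΔP ≈ 0.6768/0.2831 ≈ 2.39.
|E| > 1: supply is elastic over this range.

2.39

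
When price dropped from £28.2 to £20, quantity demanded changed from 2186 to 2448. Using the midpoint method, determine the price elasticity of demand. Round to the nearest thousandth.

%ΔQ = (2448 − 2186)/[(2186 + 2448)/2] = 262/2317 ≈ 0.1131.
%ΔP = (20 − 28.2)/[(28.2 + 20)/2] = -8.2/24.1 ≈ -0.3402.
Arc elasticity E = %ΔQ/%ΔP ≈ 0.1131/-0.3402 ≈ -0.332.
|E| < 1: demand is inelastic over this range.

-0.332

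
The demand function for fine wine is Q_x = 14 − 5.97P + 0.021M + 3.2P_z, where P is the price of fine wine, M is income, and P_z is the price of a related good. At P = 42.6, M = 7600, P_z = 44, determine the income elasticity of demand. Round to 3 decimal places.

2.657

At the given point, Q_x = 14 − 5.97(42.6) + 0.021(7600) + 3.2(44) = 14 − 254.322 + 159.6 + 140.8 = 60.078.
∂Q_x/∂M = +0.021, so E_I = 0.021·(7600/60.078) ≈ 2.657.
E_I > 1: normal good (luxury).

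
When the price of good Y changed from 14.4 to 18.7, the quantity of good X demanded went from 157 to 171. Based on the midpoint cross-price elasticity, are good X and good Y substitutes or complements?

%ΔQ_x = (171 − 157)/[(157+171)/2] = 14/164 ≈ 0.0854.
%ΔP_y = (18.7 − 14.4)/[(14.4+18.7)/2] ≈ 0.2598.
E_xy = 0.0854/0.2598 ≈ 0.329.
E_xy > 0, so the goods are substitutes.

substitutes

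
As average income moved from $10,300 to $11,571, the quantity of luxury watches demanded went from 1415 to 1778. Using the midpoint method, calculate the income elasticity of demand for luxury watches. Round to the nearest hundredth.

%ΔQ = (1778 − 1415)/[(1415+1778)/2] = 363/1596.5 ≈ 0.2274.
%ΔI = (11,571 − 10,300)/[(10,300+11,571)/2] = 1271/10935.5 ≈ 0.1162.
E_I = %ΔQ/%ΔI ≈ 1.96.
E_I > 1: normal good (luxury).

1.96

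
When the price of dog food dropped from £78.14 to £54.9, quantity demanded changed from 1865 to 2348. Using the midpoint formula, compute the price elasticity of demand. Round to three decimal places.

-0.656

%Δq = (2348 − 1865)/[(1865 + 2348)/2] = 483/2106.5 ≈ 0.2293.
%Δp = (54.9 − 78.14)/[(78.14 + 54.9)/2] = -23.24/66.52 ≈ -0.3494.
Arc elasticity E = %Δq/%Δp ≈ 0.2293/-0.3494 ≈ -0.656.
|E| < 1: demand is inelastic over this range.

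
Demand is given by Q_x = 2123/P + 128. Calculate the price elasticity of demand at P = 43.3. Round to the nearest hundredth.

At P = 43.3, Q_x = 177.03.
dQ_x/dP = −2123/P² = −1.1323.
Point elasticity E = (dQ_x/dP)·(P/Q_x) = -1.1323 × 43.3/177.03 ≈ -0.28.
|E| < 1, so demand is inelastic at this price.

-0.28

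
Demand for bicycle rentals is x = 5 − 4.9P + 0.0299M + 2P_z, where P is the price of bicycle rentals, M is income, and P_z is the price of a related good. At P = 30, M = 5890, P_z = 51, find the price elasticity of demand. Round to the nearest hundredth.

Substituting, x = 5 − 4.9(30) + 0.0299(5890) + 2(51) = 5 − 147 + 176.111 + 102 = 136.111.
∂x/∂P = −4.9, so E_p = (−4.9)·(30/136.111) ≈ -1.08.
|E_p| > 1: demand is elastic.

-1.08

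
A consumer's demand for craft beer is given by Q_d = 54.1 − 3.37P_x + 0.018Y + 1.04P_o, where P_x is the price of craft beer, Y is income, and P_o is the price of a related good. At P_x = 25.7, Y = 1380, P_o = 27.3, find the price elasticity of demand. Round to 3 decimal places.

-4.179

Q_d = 54.1 − 3.37(25.7) + 0.018(1380) + 1.04(27.3) = 54.1 − 86.609 + 24.84 + 28.392 = 20.723.
∂Q_d/∂P_x = −3.37, so E_p = (−3.37)·(25.7/20.723) ≈ -4.179.
|E_p| > 1: demand is elastic.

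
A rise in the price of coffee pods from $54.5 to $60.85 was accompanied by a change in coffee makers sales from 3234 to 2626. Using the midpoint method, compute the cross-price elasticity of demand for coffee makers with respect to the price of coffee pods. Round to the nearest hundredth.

-1.88

%ΔQ_x = (2626 − 3234)/[(3234+2626)/2] = -608/2930 ≈ -0.2075.
%ΔP_y = (60.85 − 54.5)/[(54.5+60.85)/2] ≈ 0.1101.
E_xy = -0.2075/0.1101 ≈ -1.88.
E_xy < 0, so coffee makers and coffee pods are complements.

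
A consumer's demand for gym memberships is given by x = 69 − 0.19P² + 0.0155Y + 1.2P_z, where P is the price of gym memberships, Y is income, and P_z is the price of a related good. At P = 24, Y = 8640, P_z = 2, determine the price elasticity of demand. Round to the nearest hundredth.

First evaluate x: 69 − 0.19(24)² + 0.0155(8640) + 1.2(2) = 69 − 109.44 + 133.92 + 2.4 = 95.88.
∂x/∂P = −2·0.19·P = -9.12, so E_p = -9.12·(24/95.88) ≈ -2.28.
|E_p| > 1: demand is elastic.

-2.28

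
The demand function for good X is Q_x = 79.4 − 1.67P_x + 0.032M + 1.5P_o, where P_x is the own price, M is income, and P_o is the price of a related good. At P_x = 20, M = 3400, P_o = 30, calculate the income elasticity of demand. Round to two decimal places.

0.54

Substituting, Q_x = 79.4 − 1.67(20) + 0.032(3400) + 1.5(30) = 79.4 − 33.4 + 108.8 + 45 = 199.8.
∂Q_x/∂M = +0.032, so E_I = 0.032·(3400/199.8) ≈ 0.54.
E_I ∈ (0,1): normal good (necessity).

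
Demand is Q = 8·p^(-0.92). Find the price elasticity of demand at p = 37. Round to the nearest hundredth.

For a Cobb–Douglas (constant-elasticity) form Q = A·p^α·…, the elasticity with respect to p equals the exponent α at every point.
Here the exponent on p is -0.92, so the price elasticity of demand is -0.92.

-0.92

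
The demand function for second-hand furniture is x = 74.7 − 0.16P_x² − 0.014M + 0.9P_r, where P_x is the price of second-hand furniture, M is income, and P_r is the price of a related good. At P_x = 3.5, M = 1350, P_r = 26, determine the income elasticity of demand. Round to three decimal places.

Substituting, x = 74.7 − 0.16(3.5)² − 0.014(1350) + 0.9(26) = 74.7 − 1.96 − 18.9 + 23.4 = 77.24.
∂x/∂M = −0.014, so E_I = -0.014·(1350/77.24) ≈ -0.245.
E_I < 0: inferior good.

-0.245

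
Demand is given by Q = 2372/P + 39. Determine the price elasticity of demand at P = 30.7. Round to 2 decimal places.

-0.66

At P = 30.7, Q = 116.2638.
dQ/dP = −2372/P² = −2.5167.
Point elasticity E = (dQ/dP)·(P/Q) = -2.5167 × 30.7/116.2638 ≈ -0.66.
|E| < 1, so demand is inelastic at this price.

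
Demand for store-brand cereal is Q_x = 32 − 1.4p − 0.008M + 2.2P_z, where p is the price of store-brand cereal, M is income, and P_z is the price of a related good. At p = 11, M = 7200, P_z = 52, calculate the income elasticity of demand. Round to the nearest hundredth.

Evaluating quantity at (p, M, P_z) gives Q_x = 32 − 1.4(11) − 0.008(7200) + 2.2(52) = 32 − 15.4 − 57.6 + 114.4 = 73.4.
∂Q_x/∂M = −0.008, so E_I = -0.008·(7200/73.4) ≈ -0.78.
E_I < 0: inferior good.

-0.78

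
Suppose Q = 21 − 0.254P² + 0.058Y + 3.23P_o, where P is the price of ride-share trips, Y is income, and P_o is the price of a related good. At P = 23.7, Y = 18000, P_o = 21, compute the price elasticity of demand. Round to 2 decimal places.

-0.29

Substituting, Q = 21 − 0.254(23.7)² + 0.058(18000) + 3.23(21) = 21 − 142.6693 + 1044 + 67.83 = 990.1607.
∂Q/∂P = −2·0.254·P = -12.0396, so E_p = -12.0396·(23.7/990.1607) ≈ -0.29.
|E_p| < 1: demand is inelastic.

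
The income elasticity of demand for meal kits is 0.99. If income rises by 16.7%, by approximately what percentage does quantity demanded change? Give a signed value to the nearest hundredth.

%ΔQ ≈ E × %ΔI = (0.99) × (16.7%) ≈ 16.53%.

16.53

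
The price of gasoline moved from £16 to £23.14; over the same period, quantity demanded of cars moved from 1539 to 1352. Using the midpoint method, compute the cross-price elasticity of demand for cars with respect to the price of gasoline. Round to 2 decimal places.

-0.35

%ΔQ_x = (1352 − 1539)/[(1539+1352)/2] = -187/1445.5 ≈ -0.1294.
%ΔP_y = (23.14 − 16)/[(16+23.14)/2] ≈ 0.3648.
E_xy = -0.1294/0.3648 ≈ -0.35.
E_xy < 0, so cars and gasoline are complements.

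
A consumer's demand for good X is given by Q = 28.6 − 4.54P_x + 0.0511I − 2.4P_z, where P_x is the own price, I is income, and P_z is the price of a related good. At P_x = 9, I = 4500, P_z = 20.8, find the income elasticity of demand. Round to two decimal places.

Evaluating quantity at (P_x, I, P_z) gives Q = 28.6 − 4.54(9) + 0.0511(4500) − 2.4(20.8) = 28.6 − 40.86 + 229.95 − 49.92 = 167.77.
∂Q/∂I = +0.0511, so E_I = 0.0511·(4500/167.77) ≈ 1.37.
E_I > 1: normal good (luxury).

1.37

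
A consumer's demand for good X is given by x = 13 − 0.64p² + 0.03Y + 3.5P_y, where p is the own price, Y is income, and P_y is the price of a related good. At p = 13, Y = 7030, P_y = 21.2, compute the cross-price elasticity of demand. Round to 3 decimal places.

At the given point, x = 13 − 0.64(13)² + 0.03(7030) + 3.5(21.2) = 13 − 108.16 + 210.9 + 74.2 = 189.94.
∂x/∂P_y = +3.5, so E_xy = 3.5·(21.2/189.94) ≈ 0.391.
E_xy > 0: the goods are substitutes.

0.391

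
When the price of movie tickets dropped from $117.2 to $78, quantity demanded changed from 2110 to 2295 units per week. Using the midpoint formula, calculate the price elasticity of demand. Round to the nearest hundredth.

%ΔQ = (2295 − 2110)/[(2110 + 2295)/2] = 185/2202.5 ≈ 0.0840.
%ΔP = (78 − 117.2)/[(117.2 + 78)/2] = -39.2/97.6 ≈ -0.4016.
Arc elasticity E = %ΔQ/%ΔP ≈ 0.0840/-0.4016 ≈ -0.21.
|E| < 1: demand is inelastic over this range.

-0.21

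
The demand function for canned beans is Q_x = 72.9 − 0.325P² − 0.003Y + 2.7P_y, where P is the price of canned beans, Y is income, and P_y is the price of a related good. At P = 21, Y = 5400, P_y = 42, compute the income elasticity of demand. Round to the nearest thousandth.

-0.605

Substituting, Q_x = 72.9 − 0.325(21)² − 0.003(5400) + 2.7(42) = 72.9 − 143.325 − 16.2 + 113.4 = 26.775.
∂Q_x/∂Y = −0.003, so E_I = -0.003·(5400/26.775) ≈ -0.605.
E_I < 0: inferior good.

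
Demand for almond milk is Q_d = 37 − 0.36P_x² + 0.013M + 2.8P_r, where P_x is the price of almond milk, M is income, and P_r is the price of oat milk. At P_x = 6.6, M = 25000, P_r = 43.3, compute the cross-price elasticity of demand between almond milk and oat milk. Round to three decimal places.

0.259

At the given point, Q_d = 37 − 0.36(6.6)² + 0.013(25000) + 2.8(43.3) = 37 − 15.6816 + 325 + 121.24 = 467.5584.
∂Q_d/∂P_r = +2.8, so E_xy = 2.8·(43.3/467.5584) ≈ 0.259.
E_xy > 0: the goods are substitutes.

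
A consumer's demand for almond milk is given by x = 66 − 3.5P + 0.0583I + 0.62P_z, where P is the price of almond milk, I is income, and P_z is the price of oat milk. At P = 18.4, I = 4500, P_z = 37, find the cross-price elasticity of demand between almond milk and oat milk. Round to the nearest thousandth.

Substituting, x = 66 − 3.5(18.4) + 0.0583(4500) + 0.62(37) = 66 − 64.4 + 262.35 + 22.94 = 286.89.
∂x/∂P_z = +0.62, so E_xy = 0.62·(37/286.89) ≈ 0.080.
E_xy > 0: the goods are substitutes.

0.080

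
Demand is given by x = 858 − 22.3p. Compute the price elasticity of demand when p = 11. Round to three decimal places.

At p = 11, x = 612.7.
dx/dp = −22.3.
Point elasticity E = (dx/dp)·(p/x) = -22.3 × 11/612.7 ≈ -0.400.
|E| < 1, so demand is inelastic at this price.

-0.400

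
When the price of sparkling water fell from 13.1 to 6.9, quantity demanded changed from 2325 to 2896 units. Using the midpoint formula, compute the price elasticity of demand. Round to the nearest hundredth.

-0.35

%ΔQ = (2896 − 2325)/[(2325 + 2896)/2] = 571/2610.5 ≈ 0.2187.
%ΔP = (6.9 − 13.1)/[(13.1 + 6.9)/2] = -6.2/10 ≈ -0.6200.
Arc elasticity E = %ΔQ/%ΔP ≈ 0.2187/-0.6200 ≈ -0.35.
|E| < 1: demand is inelastic over this range.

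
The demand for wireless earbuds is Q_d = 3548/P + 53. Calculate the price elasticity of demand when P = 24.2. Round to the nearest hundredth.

At P = 24.2, Q_d = 199.6116.
dQ_d/dP = −3548/P² = −6.0583.
Point elasticity E = (dQ_d/dP)·(P/Q_d) = -6.0583 × 24.2/199.6116 ≈ -0.73.
|E| < 1, so demand is inelastic at this price.

-0.73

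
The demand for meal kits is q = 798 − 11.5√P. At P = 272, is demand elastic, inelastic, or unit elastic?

At P = 272, q = 608.3371.
dq/dP = −11.5/(2√P) = −11.5/(2·16.4924).
Point elasticity E = (dq/dP)·(P/q) = -0.3486 × 272/608.3371 ≈ -0.156.
|E| ≈ 0.156 < 1, so demand is inelastic.

inelastic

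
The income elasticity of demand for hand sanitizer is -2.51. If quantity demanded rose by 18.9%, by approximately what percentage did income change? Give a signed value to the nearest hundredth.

-7.53

%ΔQ ≈ E × %ΔI ⇒ %ΔI = %ΔQ / E = (18.9%)/(-2.51) ≈ -7.53%.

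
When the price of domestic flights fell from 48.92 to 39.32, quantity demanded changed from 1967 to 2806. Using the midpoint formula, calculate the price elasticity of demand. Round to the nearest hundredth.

%ΔQ = (2806 − 1967)/[(1967 + 2806)/2] = 839/2386.5 ≈ 0.3516.
%Δp = (39.32 − 48.92)/[(48.92 + 39.32)/2] = -9.6/44.12 ≈ -0.2176.
Arc elasticity E = %ΔQ/%Δp ≈ 0.3516/-0.2176 ≈ -1.62.
|E| > 1: demand is elastic over this range.

-1.62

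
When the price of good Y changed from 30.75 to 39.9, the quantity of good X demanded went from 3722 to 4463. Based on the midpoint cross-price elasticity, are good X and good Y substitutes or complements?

%ΔQ_x = (4463 − 3722)/[(3722+4463)/2] = 741/4092.5 ≈ 0.1811.
%ΔP_y = (39.9 − 30.75)/[(30.75+39.9)/2] ≈ 0.2590.
E_xy = 0.1811/0.2590 ≈ 0.699.
E_xy > 0, so the goods are substitutes.

substitutes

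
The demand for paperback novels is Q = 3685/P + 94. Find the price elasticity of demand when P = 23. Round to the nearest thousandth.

-0.630

At P = 23, Q = 254.2174.
dQ/dP = −3685/P² = −6.966.
Point elasticity E = (dQ/dP)·(P/Q) = -6.966 × 23/254.2174 ≈ -0.630.
|E| < 1, so demand is inelastic at this price.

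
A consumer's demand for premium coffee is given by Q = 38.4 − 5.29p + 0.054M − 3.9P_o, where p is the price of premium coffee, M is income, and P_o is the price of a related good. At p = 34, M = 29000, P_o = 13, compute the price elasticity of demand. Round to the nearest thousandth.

-0.131

Q = 38.4 − 5.29(34) + 0.054(29000) − 3.9(13) = 38.4 − 179.86 + 1566 − 50.7 = 1373.84.
∂Q/∂p = −5.29, so E_p = (−5.29)·(34/1373.84) ≈ -0.131.
|E_p| < 1: demand is inelastic.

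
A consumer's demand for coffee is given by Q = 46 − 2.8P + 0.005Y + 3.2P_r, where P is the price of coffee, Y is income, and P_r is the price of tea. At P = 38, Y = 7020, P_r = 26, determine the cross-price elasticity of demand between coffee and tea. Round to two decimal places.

First evaluate Q: 46 − 2.8(38) + 0.005(7020) + 3.2(26) = 46 − 106.4 + 35.1 + 83.2 = 57.9.
∂Q/∂P_r = +3.2, so E_xy = 3.2·(26/57.9) ≈ 1.44.
E_xy > 0: the goods are substitutes.

1.44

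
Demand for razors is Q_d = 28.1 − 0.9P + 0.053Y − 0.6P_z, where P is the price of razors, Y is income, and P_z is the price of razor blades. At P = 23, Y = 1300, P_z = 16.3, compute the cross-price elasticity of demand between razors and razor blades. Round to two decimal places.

Q_d = 28.1 − 0.9(23) + 0.053(1300) − 0.6(16.3) = 28.1 − 20.7 + 68.9 − 9.78 = 66.52.
∂Q_d/∂P_z = −0.6, so E_xy = -0.6·(16.3/66.52) ≈ -0.15.
E_xy < 0: the goods are complements.

-0.15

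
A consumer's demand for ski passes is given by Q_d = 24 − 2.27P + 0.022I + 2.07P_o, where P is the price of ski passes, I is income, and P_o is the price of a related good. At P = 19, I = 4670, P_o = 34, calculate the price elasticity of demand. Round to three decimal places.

-0.280

At the given point, Q_d = 24 − 2.27(19) + 0.022(4670) + 2.07(34) = 24 − 43.13 + 102.74 + 70.38 = 153.99.
∂Q_d/∂P = −2.27, so E_p = (−2.27)·(19/153.99) ≈ -0.280.
|E_p| < 1: demand is inelastic.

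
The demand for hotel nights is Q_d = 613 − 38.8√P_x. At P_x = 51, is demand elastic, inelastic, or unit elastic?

inelastic

At P_x = 51, Q_d = 335.9126.
dQ_d/dP_x = −38.8/(2√P_x) = −38.8/(2·7.1414).
Point elasticity E = (dQ_d/dP_x)·(P_x/Q_d) = -2.7165 × 51/335.9126 ≈ -0.412.
|E| ≈ 0.412 < 1, so demand is inelastic.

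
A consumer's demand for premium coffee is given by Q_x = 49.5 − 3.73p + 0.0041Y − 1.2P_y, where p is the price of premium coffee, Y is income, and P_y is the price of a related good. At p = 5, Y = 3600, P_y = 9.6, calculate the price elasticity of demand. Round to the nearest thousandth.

-0.547

Q_x = 49.5 − 3.73(5) + 0.0041(3600) − 1.2(9.6) = 49.5 − 18.65 + 14.76 − 11.52 = 34.09.
∂Q_x/∂p = −3.73, so E_p = (−3.73)·(5/34.09) ≈ -0.547.
|E_p| < 1: demand is inelastic.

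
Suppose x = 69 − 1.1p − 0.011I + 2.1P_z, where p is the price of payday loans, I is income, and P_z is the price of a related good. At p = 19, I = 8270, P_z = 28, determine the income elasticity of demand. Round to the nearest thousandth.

-5.711

At the given point, x = 69 − 1.1(19) − 0.011(8270) + 2.1(28) = 69 − 20.9 − 90.97 + 58.8 = 15.93.
∂x/∂I = −0.011, so E_I = -0.011·(8270/15.93) ≈ -5.711.
E_I < 0: inferior good.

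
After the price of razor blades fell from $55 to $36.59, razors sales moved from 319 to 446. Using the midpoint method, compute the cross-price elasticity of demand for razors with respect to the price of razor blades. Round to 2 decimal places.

%ΔQ_x = (446 − 319)/[(319+446)/2] = 127/382.5 ≈ 0.3320.
%ΔP_y = (36.59 − 55)/[(55+36.59)/2] ≈ -0.4020.
E_xy = 0.3320/-0.4020 ≈ -0.83.
E_xy < 0, so razors and razor blades are complements.

-0.83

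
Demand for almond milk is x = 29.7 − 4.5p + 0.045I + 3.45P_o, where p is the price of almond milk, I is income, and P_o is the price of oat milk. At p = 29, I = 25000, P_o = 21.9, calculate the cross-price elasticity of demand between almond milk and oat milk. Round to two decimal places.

Substituting, x = 29.7 − 4.5(29) + 0.045(25000) + 3.45(21.9) = 29.7 − 130.5 + 1125 + 75.555 = 1099.755.
∂x/∂P_o = +3.45, so E_xy = 3.45·(21.9/1099.755) ≈ 0.07.
E_xy > 0: the goods are substitutes.

0.07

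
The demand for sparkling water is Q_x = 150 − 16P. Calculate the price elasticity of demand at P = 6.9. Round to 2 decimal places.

-2.79

At P = 6.9, Q_x = 39.6.
dQ_x/dP = −16.
Point elasticity E = (dQ_x/dP)·(P/Q_x) = -16 × 6.9/39.6 ≈ -2.79.
|E| > 1, so demand is elastic at this price.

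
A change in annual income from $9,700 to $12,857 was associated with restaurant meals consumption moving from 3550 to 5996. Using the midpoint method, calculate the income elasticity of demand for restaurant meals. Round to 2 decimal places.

%ΔQ = (5996 − 3550)/[(3550+5996)/2] = 2446/4773 ≈ 0.5125.
%ΔI = (12,857 − 9,700)/[(9,700+12,857)/2] = 3157/11278.5 ≈ 0.2799.
E_I = %ΔQ/%ΔI ≈ 1.83.
E_I > 1: normal good (luxury).

1.83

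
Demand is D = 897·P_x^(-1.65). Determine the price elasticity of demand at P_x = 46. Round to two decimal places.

-1.65

For a Cobb–Douglas (constant-elasticity) form D = A·P_x^α·…, the elasticity with respect to P_x equals the exponent α at every point.
Here the exponent on P_x is -1.65, so the price elasticity of demand is -1.65.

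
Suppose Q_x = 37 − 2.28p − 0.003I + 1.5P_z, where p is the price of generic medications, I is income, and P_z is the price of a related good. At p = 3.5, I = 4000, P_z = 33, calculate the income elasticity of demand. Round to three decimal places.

First evaluate Q_x: 37 − 2.28(3.5) − 0.003(4000) + 1.5(33) = 37 − 7.98 − 12 + 49.5 = 66.52.
∂Q_x/∂I = −0.003, so E_I = -0.003·(4000/66.52) ≈ -0.180.
E_I < 0: inferior good.

-0.180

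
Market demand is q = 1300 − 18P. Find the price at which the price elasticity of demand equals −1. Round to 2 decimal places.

For linear demand q = a − bP, E = −bP/(a − bP). |E| = 1 ⇒ bP = a − bP ⇒ P = a/(2b).
P = 1300/(2·18) ≈ 36.11.

36.11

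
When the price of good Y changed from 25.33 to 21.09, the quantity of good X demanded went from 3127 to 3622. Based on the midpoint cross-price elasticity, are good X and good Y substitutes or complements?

complements

%ΔQ_x = (3622 − 3127)/[(3127+3622)/2] = 495/3374.5 ≈ 0.1467.
%ΔP_y = (21.09 − 25.33)/[(25.33+21.09)/2] ≈ -0.1827.
E_xy = 0.1467/-0.1827 ≈ -0.803.
E_xy < 0, so the goods are complements.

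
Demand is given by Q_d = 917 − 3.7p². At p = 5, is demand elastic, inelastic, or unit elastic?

inelastic

At p = 5, Q_d = 824.5.
dQ_d/dp = −2·3.7·p = −37.
Point elasticity E = (dQ_d/dp)·(p/Q_d) = -37 × 5/824.5 ≈ -0.224.
|E| ≈ 0.224 < 1, so demand is inelastic.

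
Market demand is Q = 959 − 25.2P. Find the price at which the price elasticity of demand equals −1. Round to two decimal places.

19.03

For linear demand Q = a − bP, E = −bP/(a − bP). |E| = 1 ⇒ bP = a − bP ⇒ P = a/(2b).
P = 959/(2·25.2) ≈ 19.03.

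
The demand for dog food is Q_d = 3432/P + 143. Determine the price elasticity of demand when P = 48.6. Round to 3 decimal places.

-0.331

At P = 48.6, Q_d = 213.6173.
dQ_d/dP = −3432/P² = −1.453.
Point elasticity E = (dQ_d/dP)·(P/Q_d) = -1.453 × 48.6/213.6173 ≈ -0.331.
|E| < 1, so demand is inelastic at this price.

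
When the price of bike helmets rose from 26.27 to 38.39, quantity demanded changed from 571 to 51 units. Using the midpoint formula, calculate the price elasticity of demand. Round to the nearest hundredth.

%Δq = (51 − 571)/[(571 + 51)/2] = -520/311 ≈ -1.6720.
%ΔP = (38.39 − 26.27)/[(26.27 + 38.39)/2] = 12.12/32.33 ≈ 0.3749.
Arc elasticity E = %Δq/%ΔP ≈ -1.6720/0.3749 ≈ -4.46.
|E| > 1: demand is elastic over this range.

-4.46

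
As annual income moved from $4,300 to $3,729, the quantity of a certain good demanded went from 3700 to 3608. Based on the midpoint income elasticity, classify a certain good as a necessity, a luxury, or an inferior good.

%ΔQ = (3608 − 3700)/[(3700+3608)/2] = -92/3654 ≈ -0.0252.
%ΔY = (3,729 − 4,300)/[(4,300+3,729)/2] = -571/4014.5 ≈ -0.1422.
E_I = %ΔQ/%ΔY ≈ 0.177.
E_I ∈ (0,1): normal good (necessity).

necessity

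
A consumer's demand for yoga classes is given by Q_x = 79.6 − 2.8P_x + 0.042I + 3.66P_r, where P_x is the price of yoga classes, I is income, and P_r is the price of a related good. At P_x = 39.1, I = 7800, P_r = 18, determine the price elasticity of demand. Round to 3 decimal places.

-0.301

At the given point, Q_x = 79.6 − 2.8(39.1) + 0.042(7800) + 3.66(18) = 79.6 − 109.48 + 327.6 + 65.88 = 363.6.
∂Q_x/∂P_x = −2.8, so E_p = (−2.8)·(39.1/363.6) ≈ -0.301.
|E_p| < 1: demand is inelastic.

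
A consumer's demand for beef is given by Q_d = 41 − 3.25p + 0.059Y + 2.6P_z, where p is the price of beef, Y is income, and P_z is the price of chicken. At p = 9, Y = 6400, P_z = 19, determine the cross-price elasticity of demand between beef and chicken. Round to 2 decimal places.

0.11

Evaluating quantity at (p, Y, P_z) gives Q_d = 41 − 3.25(9) + 0.059(6400) + 2.6(19) = 41 − 29.25 + 377.6 + 49.4 = 438.75.
∂Q_d/∂P_z = +2.6, so E_xy = 2.6·(19/438.75) ≈ 0.11.
E_xy > 0: the goods are substitutes.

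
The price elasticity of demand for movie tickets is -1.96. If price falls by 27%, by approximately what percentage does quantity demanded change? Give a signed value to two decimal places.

52.92

%ΔQ ≈ E × %ΔP = (-1.96) × (-27%) = 52.92%.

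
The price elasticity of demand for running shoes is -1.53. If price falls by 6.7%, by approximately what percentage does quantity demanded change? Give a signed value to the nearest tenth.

%ΔQ ≈ E × %ΔP = (-1.53) × (-6.7%) ≈ 10.3%.

10.3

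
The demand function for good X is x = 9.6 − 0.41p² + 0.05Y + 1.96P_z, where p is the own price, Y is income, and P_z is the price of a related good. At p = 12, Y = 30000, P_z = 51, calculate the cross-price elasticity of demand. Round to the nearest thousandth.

0.064

x = 9.6 − 0.41(12)² + 0.05(30000) + 1.96(51) = 9.6 − 59.04 + 1500 + 99.96 = 1550.52.
∂x/∂P_z = +1.96, so E_xy = 1.96·(51/1550.52) ≈ 0.064.
E_xy > 0: the goods are substitutes.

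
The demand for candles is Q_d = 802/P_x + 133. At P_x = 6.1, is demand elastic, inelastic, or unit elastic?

inelastic

At P_x = 6.1, Q_d = 264.4754.
dQ_d/dP_x = −802/P_x² = −21.5533.
Point elasticity E = (dQ_d/dP_x)·(P_x/Q_d) = -21.5533 × 6.1/264.4754 ≈ -0.497.
|E| ≈ 0.497 < 1, so demand is inelastic.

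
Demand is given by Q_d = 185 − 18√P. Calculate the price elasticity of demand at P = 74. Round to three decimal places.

-2.567

At P = 74, Q_d = 30.1581.
dQ_d/dP = −18/(2√P) = −18/(2·8.6023).
Point elasticity E = (dQ_d/dP)·(P/Q_d) = -1.0462 × 74/30.1581 ≈ -2.567.
|E| > 1, so demand is elastic at this price.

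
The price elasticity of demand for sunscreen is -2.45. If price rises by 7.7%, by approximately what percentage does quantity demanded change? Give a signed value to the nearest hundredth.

-18.87

%ΔQ ≈ E × %ΔP = (-2.45) × (7.7%) ≈ -18.87%.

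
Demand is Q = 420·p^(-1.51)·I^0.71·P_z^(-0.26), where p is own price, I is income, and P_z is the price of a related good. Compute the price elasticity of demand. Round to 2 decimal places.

For a Cobb–Douglas (constant-elasticity) form Q = A·p^α·…, the elasticity with respect to p equals the exponent α at every point.
Here the exponent on p is -1.51, so the price elasticity of demand is -1.51.

-1.51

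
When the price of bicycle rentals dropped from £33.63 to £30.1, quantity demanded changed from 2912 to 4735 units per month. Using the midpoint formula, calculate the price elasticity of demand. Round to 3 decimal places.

-4.304

%Δq = (4735 − 2912)/[(2912 + 4735)/2] = 1823/3823.5 ≈ 0.4768.
%Δp = (30.1 − 33.63)/[(33.63 + 30.1)/2] = -3.53/31.865 ≈ -0.1108.
Arc elasticity E = %Δq/%Δp ≈ 0.4768/-0.1108 ≈ -4.304.
|E| > 1: demand is elastic over this range.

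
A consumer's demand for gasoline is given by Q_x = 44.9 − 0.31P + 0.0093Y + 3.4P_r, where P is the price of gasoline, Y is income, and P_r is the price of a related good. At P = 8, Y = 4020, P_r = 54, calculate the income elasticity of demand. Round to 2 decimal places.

Substituting, Q_x = 44.9 − 0.31(8) + 0.0093(4020) + 3.4(54) = 44.9 − 2.48 + 37.386 + 183.6 = 263.406.
∂Q_x/∂Y = +0.0093, so E_I = 0.0093·(4020/263.406) ≈ 0.14.
E_I ∈ (0,1): normal good (necessity).

0.14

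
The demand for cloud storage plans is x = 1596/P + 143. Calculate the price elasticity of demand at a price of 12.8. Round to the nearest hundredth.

-0.47

At P = 12.8, x = 267.6875.
dx/dP = −1596/P² = −9.7412.
Point elasticity E = (dx/dP)·(P/x) = -9.7412 × 12.8/267.6875 ≈ -0.47.
|E| < 1, so demand is inelastic at this price.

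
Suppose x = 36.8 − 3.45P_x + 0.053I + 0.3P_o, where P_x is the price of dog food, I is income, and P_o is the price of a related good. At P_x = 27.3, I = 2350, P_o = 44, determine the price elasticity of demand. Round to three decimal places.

x = 36.8 − 3.45(27.3) + 0.053(2350) + 0.3(44) = 36.8 − 94.185 + 124.55 + 13.2 = 80.365.
∂x/∂P_x = −3.45, so E_p = (−3.45)·(27.3/80.365) ≈ -1.172.
|E_p| > 1: demand is elastic.

-1.172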